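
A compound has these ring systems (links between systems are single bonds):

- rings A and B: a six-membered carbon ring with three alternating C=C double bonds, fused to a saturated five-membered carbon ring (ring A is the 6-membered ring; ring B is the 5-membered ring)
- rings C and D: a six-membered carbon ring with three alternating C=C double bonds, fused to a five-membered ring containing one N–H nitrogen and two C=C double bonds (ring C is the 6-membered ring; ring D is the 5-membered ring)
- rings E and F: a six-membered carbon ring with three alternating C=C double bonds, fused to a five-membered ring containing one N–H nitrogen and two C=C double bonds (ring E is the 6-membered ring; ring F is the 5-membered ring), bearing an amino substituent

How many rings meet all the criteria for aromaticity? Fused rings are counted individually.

Ring A has a continuous p-orbital overlap around the ring; 3 ring double bonds give 6 π electrons. That satisfies 4n+2 with n=1, so ring A is aromatic (benzene ring).
Ring B has three sp³ carbons, so it is not fully conjugated — not aromatic (cyclopentane ring).
Rings C and D form a fused bicyclic system (with one N–H) with 9 sp² atoms and 10 π electrons from ring double bonds plus a heteroatom lone pair. 10 = 4(2)+2, so the system is aromatic and both rings count as aromatic (indole).
Rings E and F form a fused bicyclic system (with one N–H) with 9 sp² atoms and 10 π electrons from ring double bonds plus a heteroatom lone pair. 10 = 4(2)+2, so the system is aromatic and both rings count as aromatic (indole).
Aromatic: A, C, D, E, F. Total: 5.

5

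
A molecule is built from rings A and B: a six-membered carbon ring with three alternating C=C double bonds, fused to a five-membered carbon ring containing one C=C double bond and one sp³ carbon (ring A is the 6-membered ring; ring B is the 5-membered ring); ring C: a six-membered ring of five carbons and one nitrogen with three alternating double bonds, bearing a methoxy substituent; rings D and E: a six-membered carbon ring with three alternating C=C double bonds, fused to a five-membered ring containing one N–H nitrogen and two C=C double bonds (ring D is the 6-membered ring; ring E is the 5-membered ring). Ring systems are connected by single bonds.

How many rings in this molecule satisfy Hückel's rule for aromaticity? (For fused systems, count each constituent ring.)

Ring A is fully conjugated (every ring atom contributes a p orbital); 3 ring double bonds give 6 π electrons. 6 = 4(1)+2, so ring A is aromatic (benzene ring).
Ring B has one sp³ carbon, so it is not fully conjugated — not aromatic (cyclopentene ring).
Ring C is fully conjugated (every ring atom contributes a p orbital); 3 ring double bonds give 6 π electrons. Since 6 = 4n+2 (n=1), ring C is aromatic (pyridine).
Rings D and E form a fused bicyclic system (with one N–H) with 9 sp² atoms and 10 π electrons from ring double bonds plus a heteroatom lone pair. 10 = 4(2)+2, so the system is aromatic and both rings count as aromatic (indole).
Aromatic: A, C, D, E. Total: 4.

4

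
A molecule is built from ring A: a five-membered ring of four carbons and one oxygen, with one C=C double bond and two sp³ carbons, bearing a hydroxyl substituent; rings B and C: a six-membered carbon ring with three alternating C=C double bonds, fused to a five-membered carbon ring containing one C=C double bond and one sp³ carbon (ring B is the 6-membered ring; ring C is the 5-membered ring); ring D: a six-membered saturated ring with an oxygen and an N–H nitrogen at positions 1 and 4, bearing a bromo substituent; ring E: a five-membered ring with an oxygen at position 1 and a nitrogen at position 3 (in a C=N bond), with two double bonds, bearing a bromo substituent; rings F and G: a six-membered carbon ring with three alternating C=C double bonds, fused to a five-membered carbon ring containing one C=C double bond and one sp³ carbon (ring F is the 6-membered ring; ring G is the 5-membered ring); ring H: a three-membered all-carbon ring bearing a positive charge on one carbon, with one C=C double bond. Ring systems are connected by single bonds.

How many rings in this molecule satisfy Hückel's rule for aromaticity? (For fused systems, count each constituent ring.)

Ring A has two sp³ carbons, so it is not fully conjugated — not aromatic (2,3-dihydrofuran).
Ring B is fully conjugated (every ring atom contributes a p orbital); 3 ring double bonds give 6 π electrons. That satisfies 4n+2 with n=1, so ring B is aromatic (benzene ring).
Ring C has one sp³ carbon, so it is not fully conjugated — not aromatic (cyclopentene ring).
Ring D has only sp³ atoms, so it is not fully conjugated — not aromatic (morpholine).
Ring E has a continuous p-orbital overlap around the ring; 2 ring double bonds (4 π electrons) plus a heteroatom lone pair (2) give 6 π electrons. That satisfies 4n+2 with n=1, so ring E is aromatic (oxazole).
Ring F is fully conjugated (every ring atom contributes a p orbital); 3 ring double bonds give 6 π electrons. Since 6 = 4n+2 (n=1), ring F is aromatic (benzene ring).
Ring G has one sp³ carbon, so it is not fully conjugated — not aromatic (cyclopentene ring).
Ring H is planar and fully conjugated; 1 ring double bond (2 π electrons) plus the carbocation's empty p orbital (0, but keeps the ring conjugated) give 2 π electrons. Since 2 = 4n+2 (n=0), ring H is aromatic (cyclopropenyl cation).
Aromatic: B, E, F, H. Total: 4.

4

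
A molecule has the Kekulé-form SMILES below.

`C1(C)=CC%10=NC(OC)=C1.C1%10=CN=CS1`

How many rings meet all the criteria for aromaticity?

2

The SMILES encodes a six-membered ring of five carbons and one nitrogen with three alternating double bonds; a five-membered ring with a sulfur at position 1 and a nitrogen at position 3 (in a C=N bond), with two double bonds.
The 6-membered ring with one nitrogen is planar and fully conjugated; 3 ring double bonds give 6 π electrons. That satisfies 4n+2 with n=1, so it is aromatic (pyridine).
The 5-membered ring with one sulfur and one =N– is fully conjugated (every ring atom contributes a p orbital); 2 ring double bonds (4 π electrons) plus a heteroatom lone pair (2) give 6 π electrons. 6 = 4(1)+2, so it is aromatic (thiazole).
2 of the 2 rings are aromatic. Total: 2.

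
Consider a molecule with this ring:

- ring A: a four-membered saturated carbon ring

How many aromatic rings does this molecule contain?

Ring A has only sp³ atoms, so it is not fully conjugated — not aromatic (cyclobutane).

0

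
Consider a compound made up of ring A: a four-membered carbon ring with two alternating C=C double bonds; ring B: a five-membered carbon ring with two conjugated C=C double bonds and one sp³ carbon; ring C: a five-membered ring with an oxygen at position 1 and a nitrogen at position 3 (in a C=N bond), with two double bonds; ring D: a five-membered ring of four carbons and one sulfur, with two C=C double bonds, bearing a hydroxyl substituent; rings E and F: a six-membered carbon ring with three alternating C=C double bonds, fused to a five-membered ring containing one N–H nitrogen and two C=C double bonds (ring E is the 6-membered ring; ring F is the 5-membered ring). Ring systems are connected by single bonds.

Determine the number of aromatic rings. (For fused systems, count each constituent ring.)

4

Ring A has only sp² ring atoms; a planar conformation would have a fully conjugated π system of 4 electrons. But 4 = 4(1), which is 4n not 4n+2, so ring A is not aromatic (cyclobutadiene) — cyclobutadiene is antiaromatic and distorts to a rectangle.
Ring B has one sp³ carbon, so it is not fully conjugated — not aromatic (cyclopentadiene).
Ring C has a continuous p-orbital overlap around the ring; 2 ring double bonds (4 π electrons) plus a heteroatom lone pair (2) give 6 π electrons. That satisfies 4n+2 with n=1, so ring C is aromatic (oxazole).
Ring D is fully conjugated (every ring atom contributes a p orbital); 2 ring double bonds (4 π electrons) plus a heteroatom lone pair (2) give 6 π electrons. Since 6 = 4n+2 (n=1), ring D is aromatic (thiophene).
Rings E and F form a fused bicyclic system (with one N–H) with 9 sp² atoms and 10 π electrons from ring double bonds plus a heteroatom lone pair. 10 = 4(2)+2, so the system is aromatic and both rings count as aromatic (indole).
Aromatic: C, D, E, F. Total: 4.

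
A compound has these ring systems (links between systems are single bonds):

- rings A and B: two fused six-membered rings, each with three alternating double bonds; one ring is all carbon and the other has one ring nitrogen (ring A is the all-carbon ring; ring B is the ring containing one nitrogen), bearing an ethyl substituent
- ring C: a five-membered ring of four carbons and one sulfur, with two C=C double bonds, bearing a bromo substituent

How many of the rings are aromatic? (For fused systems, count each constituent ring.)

3

Rings A and B form a fused bicyclic system (with one nitrogen) with 10 sp² atoms and 10 π electrons from ring double bonds. 10 = 4(2)+2, so the system is aromatic and both rings count as aromatic (quinoline).
Ring C is planar and fully conjugated; 2 ring double bonds (4 π electrons) plus a heteroatom lone pair (2) give 6 π electrons. That satisfies 4n+2 with n=1, so ring C is aromatic (thiophene).
Aromatic: A, B, C. Total: 3.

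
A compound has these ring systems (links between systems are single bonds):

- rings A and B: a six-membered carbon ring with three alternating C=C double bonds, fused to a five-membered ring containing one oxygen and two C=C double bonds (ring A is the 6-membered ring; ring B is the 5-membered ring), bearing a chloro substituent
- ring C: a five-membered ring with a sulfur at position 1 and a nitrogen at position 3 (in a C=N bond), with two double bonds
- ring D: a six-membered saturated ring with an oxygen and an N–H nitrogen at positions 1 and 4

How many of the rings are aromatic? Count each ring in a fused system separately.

3

Rings A and B form a fused bicyclic system (with one oxygen) with 9 sp² atoms and 10 π electrons from ring double bonds plus a heteroatom lone pair. 10 = 4(2)+2, so the system is aromatic and both rings count as aromatic (benzofuran).
Ring C is planar and fully conjugated; 2 ring double bonds (4 π electrons) plus a heteroatom lone pair (2) give 6 π electrons. That satisfies 4n+2 with n=1, so ring C is aromatic (thiazole).
Ring D has only sp³ atoms, so it is not fully conjugated — not aromatic (morpholine).
Aromatic: A, B, C. Total: 3.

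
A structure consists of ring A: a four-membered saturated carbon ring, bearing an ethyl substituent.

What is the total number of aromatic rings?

Ring A has only sp³ atoms, so it is not fully conjugated — not aromatic (cyclobutane).

0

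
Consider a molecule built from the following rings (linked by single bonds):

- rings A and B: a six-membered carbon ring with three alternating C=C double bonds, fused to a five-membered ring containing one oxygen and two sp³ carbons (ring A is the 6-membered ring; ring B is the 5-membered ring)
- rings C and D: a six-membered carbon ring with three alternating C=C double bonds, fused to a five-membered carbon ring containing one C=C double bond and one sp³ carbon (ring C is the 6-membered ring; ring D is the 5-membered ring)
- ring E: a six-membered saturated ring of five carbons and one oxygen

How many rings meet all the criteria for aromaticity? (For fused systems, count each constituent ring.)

2

Ring A is planar and fully conjugated; 3 ring double bonds give 6 π electrons. That satisfies 4n+2 with n=1, so ring A is aromatic (benzene ring).
Ring B has two sp³ carbons, so it is not fully conjugated — not aromatic (oxolane ring).
Ring C is planar and fully conjugated; 3 ring double bonds give 6 π electrons. Since 6 = 4n+2 (n=1), ring C is aromatic (benzene ring).
Ring D has one sp³ carbon, so it is not fully conjugated — not aromatic (cyclopentene ring).
Ring E has only sp³ atoms, so it is not fully conjugated — not aromatic (tetrahydropyran).
Aromatic: A, C. Total: 2.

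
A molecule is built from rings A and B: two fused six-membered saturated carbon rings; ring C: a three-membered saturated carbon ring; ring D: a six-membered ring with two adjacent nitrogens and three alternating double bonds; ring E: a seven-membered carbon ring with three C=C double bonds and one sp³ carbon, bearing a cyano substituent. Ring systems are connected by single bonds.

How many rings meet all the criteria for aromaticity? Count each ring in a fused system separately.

1

Ring A has only sp³ atoms, so it is not fully conjugated — not aromatic (cyclohexane ring).
Ring B has only sp³ atoms, so it is not fully conjugated — not aromatic (cyclohexane ring).
Ring C has only sp³ atoms, so it is not fully conjugated — not aromatic (cyclopropane).
Ring D has a continuous p-orbital overlap around the ring; 3 ring double bonds give 6 π electrons. Since 6 = 4n+2 (n=1), ring D is aromatic (pyridazine).
Ring E has one sp³ carbon, so it is not fully conjugated — not aromatic (cycloheptatriene).
Aromatic: D. Total: 1.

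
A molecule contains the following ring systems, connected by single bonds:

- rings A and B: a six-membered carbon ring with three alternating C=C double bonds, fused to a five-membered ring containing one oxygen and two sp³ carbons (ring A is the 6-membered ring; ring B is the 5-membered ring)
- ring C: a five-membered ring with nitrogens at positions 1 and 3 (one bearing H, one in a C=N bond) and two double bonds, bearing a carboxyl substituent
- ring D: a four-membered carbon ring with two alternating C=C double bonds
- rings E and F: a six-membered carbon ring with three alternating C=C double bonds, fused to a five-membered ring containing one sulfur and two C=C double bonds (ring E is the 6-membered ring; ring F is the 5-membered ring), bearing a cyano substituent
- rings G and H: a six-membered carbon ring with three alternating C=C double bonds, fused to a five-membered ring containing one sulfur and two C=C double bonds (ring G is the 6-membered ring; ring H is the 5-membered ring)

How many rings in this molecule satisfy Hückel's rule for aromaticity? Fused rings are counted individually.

6

Ring A is fully conjugated (every ring atom contributes a p orbital); 3 ring double bonds give 6 π electrons. That satisfies 4n+2 with n=1, so ring A is aromatic (benzene ring).
Ring B has two sp³ carbons, so it is not fully conjugated — not aromatic (oxolane ring).
Ring C is planar and fully conjugated; 2 ring double bonds (4 π electrons) plus a heteroatom lone pair (2) give 6 π electrons. That satisfies 4n+2 with n=1, so ring C is aromatic (imidazole).
Ring D has only sp² ring atoms; a planar conformation would have a fully conjugated π system of 4 electrons. But 4 = 4(1), which is 4n not 4n+2, so ring D is not aromatic (cyclobutadiene) — cyclobutadiene is antiaromatic and distorts to a rectangle.
Rings E and F form a fused bicyclic system (with one sulfur) with 9 sp² atoms and 10 π electrons from ring double bonds plus a heteroatom lone pair. 10 = 4(2)+2, so the system is aromatic and both rings count as aromatic (benzothiophene).
Rings G and H form a fused bicyclic system (with one sulfur) with 9 sp² atoms and 10 π electrons from ring double bonds plus a heteroatom lone pair. 10 = 4(2)+2, so the system is aromatic and both rings count as aromatic (benzothiophene).
Aromatic: A, C, E, F, G, H. Total: 6.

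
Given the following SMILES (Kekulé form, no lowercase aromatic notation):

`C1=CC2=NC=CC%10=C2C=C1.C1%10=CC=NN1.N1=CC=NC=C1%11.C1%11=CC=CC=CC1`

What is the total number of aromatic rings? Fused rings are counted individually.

4

The SMILES encodes two fused six-membered rings, each with three alternating double bonds; one ring is all carbon and the other has one ring nitrogen; a five-membered ring with two adjacent nitrogens (one bearing H, one in a double bond) and two double bonds; a six-membered ring with nitrogens at positions 1 and 4 and three alternating double bonds; a seven-membered carbon ring with three C=C double bonds and one sp³ carbon.
The fused 6/6-membered bicyclic (with one nitrogen) is a single π system with 10 sp² atoms and 10 π electrons from ring double bonds. 10 = 4(2)+2, so the system is aromatic and both rings count as aromatic (quinoline).
The 5-membered ring with two adjacent nitrogens (one N–H, one =N–) is planar and fully conjugated; 2 ring double bonds (4 π electrons) plus a heteroatom lone pair (2) give 6 π electrons. 6 = 4(1)+2, so it is aromatic (pyrazole).
The 6-membered ring with two nitrogens (1,4) has a continuous p-orbital overlap around the ring; 3 ring double bonds give 6 π electrons. That satisfies 4n+2 with n=1, so it is aromatic (pyrazine).
The 7-membered ring has one sp³ carbon, so it is not fully conjugated — not aromatic (cycloheptatriene).
4 of the 5 rings are aromatic. Total: 4.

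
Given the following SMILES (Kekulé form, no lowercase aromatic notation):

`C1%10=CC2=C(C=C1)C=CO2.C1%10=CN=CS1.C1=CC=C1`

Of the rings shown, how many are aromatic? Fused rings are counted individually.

3

The SMILES encodes a six-membered carbon ring with three alternating C=C double bonds, fused to a five-membered ring containing one oxygen and two C=C double bonds; a five-membered ring with a sulfur at position 1 and a nitrogen at position 3 (in a C=N bond), with two double bonds; a four-membered carbon ring with two alternating C=C double bonds.
The fused 6/5-membered bicyclic (with one oxygen) is a single π system with 9 sp² atoms and 10 π electrons from ring double bonds plus a heteroatom lone pair. 10 = 4(2)+2, so the system is aromatic and both rings count as aromatic (benzofuran).
The 5-membered ring with one sulfur and one =N– is planar and fully conjugated; 2 ring double bonds (4 π electrons) plus a heteroatom lone pair (2) give 6 π electrons. Since 6 = 4n+2 (n=1), it is aromatic (thiazole).
The 4-membered ring has only sp² ring atoms; a planar conformation would have a fully conjugated π system of 4 electrons. But 4 = 4(1), which is 4n not 4n+2, so it is not aromatic (cyclobutadiene) — cyclobutadiene is antiaromatic and distorts to a rectangle.
3 of the 4 rings are aromatic. Total: 3.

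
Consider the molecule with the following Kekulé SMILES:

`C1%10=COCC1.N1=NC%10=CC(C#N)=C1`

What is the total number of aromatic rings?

1

The SMILES encodes a five-membered ring of four carbons and one oxygen, with one C=C double bond and two sp³ carbons; a six-membered ring with two adjacent nitrogens and three alternating double bonds.
The 5-membered ring with one oxygen has two sp³ carbons, so it is not fully conjugated — not aromatic (2,3-dihydrofuran).
The 6-membered ring with two nitrogens (1,2) is planar and fully conjugated; 3 ring double bonds give 6 π electrons. Since 6 = 4n+2 (n=1), it is aromatic (pyridazine).
1 of the 2 rings is aromatic. Total: 1.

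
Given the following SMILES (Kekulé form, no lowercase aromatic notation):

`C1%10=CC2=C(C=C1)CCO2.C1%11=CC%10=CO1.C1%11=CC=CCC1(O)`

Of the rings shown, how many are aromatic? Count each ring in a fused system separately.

The SMILES encodes a six-membered carbon ring with three alternating C=C double bonds, fused to a five-membered ring containing one oxygen and two sp³ carbons; a five-membered ring of four carbons and one oxygen, with two C=C double bonds; a six-membered carbon ring with two conjugated C=C double bonds and two sp³ carbons.
The 6-membered ring has a continuous p-orbital overlap around the ring; 3 ring double bonds give 6 π electrons. 6 = 4(1)+2, so it is aromatic (benzene ring).
The 5-membered ring with one oxygen has two sp³ carbons, so it is not fully conjugated — not aromatic (oxolane ring).
The second 5-membered ring with one oxygen is planar and fully conjugated; 2 ring double bonds (4 π electrons) plus a heteroatom lone pair (2) give 6 π electrons. 6 = 4(1)+2, so it is aromatic (furan).
The second 6-membered ring has two sp³ carbons, so it is not fully conjugated — not aromatic (1,3-cyclohexadiene).
2 of the 4 rings are aromatic. Total: 2.

2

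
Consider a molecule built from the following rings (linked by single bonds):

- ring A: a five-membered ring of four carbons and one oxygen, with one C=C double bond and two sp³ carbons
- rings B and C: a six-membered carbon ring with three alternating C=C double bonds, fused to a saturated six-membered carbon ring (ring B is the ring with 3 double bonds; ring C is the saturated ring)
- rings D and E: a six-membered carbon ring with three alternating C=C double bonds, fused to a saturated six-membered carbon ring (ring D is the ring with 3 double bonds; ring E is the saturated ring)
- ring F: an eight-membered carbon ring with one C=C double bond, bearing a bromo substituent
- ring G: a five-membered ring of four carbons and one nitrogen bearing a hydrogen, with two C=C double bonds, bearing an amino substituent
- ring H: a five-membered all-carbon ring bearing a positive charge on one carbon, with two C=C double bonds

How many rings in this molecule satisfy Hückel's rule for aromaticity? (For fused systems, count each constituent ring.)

3

Ring A has two sp³ carbons, so it is not fully conjugated — not aromatic (2,3-dihydrofuran).
Ring B is fully conjugated (every ring atom contributes a p orbital); 3 ring double bonds give 6 π electrons. 6 = 4(1)+2, so ring B is aromatic (benzene ring).
Ring C has four sp³ carbons, so it is not fully conjugated — not aromatic (cyclohexane ring).
Ring D is fully conjugated (every ring atom contributes a p orbital); 3 ring double bonds give 6 π electrons. Since 6 = 4n+2 (n=1), ring D is aromatic (benzene ring).
Ring E has four sp³ carbons, so it is not fully conjugated — not aromatic (cyclohexane ring).
Ring F has six sp³ carbons, so it is not fully conjugated — not aromatic (cyclooctene).
Ring G is fully conjugated (every ring atom contributes a p orbital); 2 ring double bonds (4 π electrons) plus a heteroatom lone pair (2) give 6 π electrons. Since 6 = 4n+2 (n=1), ring G is aromatic (pyrrole).
Ring H has only sp² ring atoms; a planar conformation would have a fully conjugated π system of 4 electrons. But 4 = 4(1), which is 4n not 4n+2, so ring H is not aromatic (cyclopentadienyl cation).
Aromatic: B, D, G. Total: 3.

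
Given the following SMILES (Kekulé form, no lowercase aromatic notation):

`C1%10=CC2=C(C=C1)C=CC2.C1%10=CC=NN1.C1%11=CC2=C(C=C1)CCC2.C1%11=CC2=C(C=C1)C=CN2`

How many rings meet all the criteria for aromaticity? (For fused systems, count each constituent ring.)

The SMILES encodes a six-membered carbon ring with three alternating C=C double bonds, fused to a five-membered carbon ring containing one C=C double bond and one sp³ carbon; a five-membered ring with two adjacent nitrogens (one bearing H, one in a double bond) and two double bonds; a six-membered carbon ring with three alternating C=C double bonds, fused to a saturated five-membered carbon ring; a six-membered carbon ring with three alternating C=C double bonds, fused to a five-membered ring containing one N–H nitrogen and two C=C double bonds.
The 6-membered ring has a continuous p-orbital overlap around the ring; 3 ring double bonds give 6 π electrons. Since 6 = 4n+2 (n=1), it is aromatic (benzene ring).
The 5-membered ring has one sp³ carbon, so it is not fully conjugated — not aromatic (cyclopentene ring).
The 5-membered ring with two adjacent nitrogens (one N–H, one =N–) is planar and fully conjugated; 2 ring double bonds (4 π electrons) plus a heteroatom lone pair (2) give 6 π electrons. That satisfies 4n+2 with n=1, so it is aromatic (pyrazole).
The second 6-membered ring is planar and fully conjugated; 3 ring double bonds give 6 π electrons. Since 6 = 4n+2 (n=1), it is aromatic (benzene ring).
The second 5-membered ring has three sp³ carbons, so it is not fully conjugated — not aromatic (cyclopentane ring).
The fused 6/5-membered bicyclic (with one N–H) is a single π system with 9 sp² atoms and 10 π electrons from ring double bonds plus a heteroatom lone pair. 10 = 4(2)+2, so the system is aromatic and both rings count as aromatic (indole).
5 of the 7 rings are aromatic. Total: 5.

5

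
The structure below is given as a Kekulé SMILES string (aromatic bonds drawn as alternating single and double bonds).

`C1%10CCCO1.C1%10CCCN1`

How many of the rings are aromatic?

0

The SMILES encodes a five-membered saturated ring of four carbons and one oxygen; a five-membered saturated ring of four carbons and one N–H nitrogen.
The 5-membered ring with one oxygen has only sp³ atoms, so it is not fully conjugated — not aromatic (tetrahydrofuran).
The 5-membered ring with one N–H has only sp³ atoms, so it is not fully conjugated — not aromatic (pyrrolidine).
None of the rings are aromatic. Total: 0.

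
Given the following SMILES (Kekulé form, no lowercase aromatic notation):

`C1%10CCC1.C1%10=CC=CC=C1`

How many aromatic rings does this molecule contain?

1

The SMILES encodes a four-membered saturated carbon ring; a six-membered carbon ring with three alternating C=C double bonds.
The 4-membered ring has only sp³ atoms, so it is not fully conjugated — not aromatic (cyclobutane).
The 6-membered ring is fully conjugated (every ring atom contributes a p orbital); 3 ring double bonds give 6 π electrons. 6 = 4(1)+2, so it is aromatic (benzene).
1 of the 2 rings is aromatic. Total: 1.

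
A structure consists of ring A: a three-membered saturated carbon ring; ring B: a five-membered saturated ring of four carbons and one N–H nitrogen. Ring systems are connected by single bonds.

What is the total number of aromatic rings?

0

Ring A has only sp³ atoms, so it is not fully conjugated — not aromatic (cyclopropane).
Ring B has only sp³ atoms, so it is not fully conjugated — not aromatic (pyrrolidine).
No ring is aromatic. Total: 0.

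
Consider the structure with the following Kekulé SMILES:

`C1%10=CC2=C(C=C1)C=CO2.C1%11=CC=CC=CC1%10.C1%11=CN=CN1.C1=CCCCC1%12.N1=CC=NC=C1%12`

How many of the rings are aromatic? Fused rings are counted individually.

4

The SMILES encodes a six-membered carbon ring with three alternating C=C double bonds, fused to a five-membered ring containing one oxygen and two C=C double bonds; a seven-membered carbon ring with three C=C double bonds and one sp³ carbon; a five-membered ring with nitrogens at positions 1 and 3 (one bearing H, one in a C=N bond) and two double bonds; a six-membered carbon ring with one C=C double bond; a six-membered ring with nitrogens at positions 1 and 4 and three alternating double bonds.
The fused 6/5-membered bicyclic (with one oxygen) is a single π system with 9 sp² atoms and 10 π electrons from ring double bonds plus a heteroatom lone pair. 10 = 4(2)+2, so the system is aromatic and both rings count as aromatic (benzofuran).
The 7-membered ring has one sp³ carbon, so it is not fully conjugated — not aromatic (cycloheptatriene).
The 5-membered ring with two nitrogens (one N–H, one =N–) has a continuous p-orbital overlap around the ring; 2 ring double bonds (4 π electrons) plus a heteroatom lone pair (2) give 6 π electrons. That satisfies 4n+2 with n=1, so it is aromatic (imidazole).
The 6-membered ring has four sp³ carbons, so it is not fully conjugated — not aromatic (cyclohexene).
The 6-membered ring with two nitrogens (1,4) is fully conjugated (every ring atom contributes a p orbital); 3 ring double bonds give 6 π electrons. That satisfies 4n+2 with n=1, so it is aromatic (pyrazine).
4 of the 6 rings are aromatic. Total: 4.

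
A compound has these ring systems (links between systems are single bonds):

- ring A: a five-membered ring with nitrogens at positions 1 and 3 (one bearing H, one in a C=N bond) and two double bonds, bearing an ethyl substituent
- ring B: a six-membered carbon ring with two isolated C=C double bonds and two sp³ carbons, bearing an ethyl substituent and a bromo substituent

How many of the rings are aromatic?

Ring A is planar and fully conjugated; 2 ring double bonds (4 π electrons) plus a heteroatom lone pair (2) give 6 π electrons. 6 = 4(1)+2, so ring A is aromatic (imidazole).
Ring B has two sp³ carbons, so it is not fully conjugated — not aromatic (1,4-cyclohexadiene).
Aromatic: A. Total: 1.

1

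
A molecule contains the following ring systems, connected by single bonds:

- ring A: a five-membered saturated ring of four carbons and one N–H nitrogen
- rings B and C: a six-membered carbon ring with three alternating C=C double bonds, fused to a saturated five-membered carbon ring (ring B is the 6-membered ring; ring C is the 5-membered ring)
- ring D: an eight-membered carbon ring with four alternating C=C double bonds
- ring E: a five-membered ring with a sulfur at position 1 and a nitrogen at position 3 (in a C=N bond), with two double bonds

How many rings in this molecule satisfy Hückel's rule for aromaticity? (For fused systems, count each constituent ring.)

Ring A has only sp³ atoms, so it is not fully conjugated — not aromatic (pyrrolidine).
Ring B has a continuous p-orbital overlap around the ring; 3 ring double bonds give 6 π electrons. Since 6 = 4n+2 (n=1), ring B is aromatic (benzene ring).
Ring C has three sp³ carbons, so it is not fully conjugated — not aromatic (cyclopentane ring).
Ring D has only sp² ring atoms; a planar conformation would have a fully conjugated π system of 8 electrons. But 8 = 4(2), which is 4n not 4n+2, so ring D is not aromatic (cyclooctatetraene) — cyclooctatetraene distorts into a non-planar tub to avoid antiaromaticity.
Ring E is planar and fully conjugated; 2 ring double bonds (4 π electrons) plus a heteroatom lone pair (2) give 6 π electrons. Since 6 = 4n+2 (n=1), ring E is aromatic (thiazole).
Aromatic: B, E. Total: 2.

2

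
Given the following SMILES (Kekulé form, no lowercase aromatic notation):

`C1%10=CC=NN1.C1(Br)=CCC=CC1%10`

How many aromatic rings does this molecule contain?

The SMILES encodes a five-membered ring with two adjacent nitrogens (one bearing H, one in a double bond) and two double bonds; a six-membered carbon ring with two isolated C=C double bonds and two sp³ carbons.
The 5-membered ring with two adjacent nitrogens (one N–H, one =N–) has a continuous p-orbital overlap around the ring; 2 ring double bonds (4 π electrons) plus a heteroatom lone pair (2) give 6 π electrons. 6 = 4(1)+2, so it is aromatic (pyrazole).
The 6-membered ring has two sp³ carbons, so it is not fully conjugated — not aromatic (1,4-cyclohexadiene).
1 of the 2 rings is aromatic. Total: 1.

1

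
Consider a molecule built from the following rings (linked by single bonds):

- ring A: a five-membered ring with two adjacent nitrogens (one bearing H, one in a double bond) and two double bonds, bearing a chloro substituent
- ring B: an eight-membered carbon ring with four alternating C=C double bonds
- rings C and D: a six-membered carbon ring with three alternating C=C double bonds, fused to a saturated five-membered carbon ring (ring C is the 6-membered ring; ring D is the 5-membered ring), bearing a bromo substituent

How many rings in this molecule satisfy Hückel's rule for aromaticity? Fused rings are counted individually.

Ring A is planar and fully conjugated; 2 ring double bonds (4 π electrons) plus a heteroatom lone pair (2) give 6 π electrons. Since 6 = 4n+2 (n=1), ring A is aromatic (pyrazole).
Ring B has only sp² ring atoms; a planar conformation would have a fully conjugated π system of 8 electrons. But 8 = 4(2), which is 4n not 4n+2, so ring B is not aromatic (cyclooctatetraene) — cyclooctatetraene distorts into a non-planar tub to avoid antiaromaticity.
Ring C has a continuous p-orbital overlap around the ring; 3 ring double bonds give 6 π electrons. 6 = 4(1)+2, so ring C is aromatic (benzene ring).
Ring D has three sp³ carbons, so it is not fully conjugated — not aromatic (cyclopentane ring).
Aromatic: A, C. Total: 2.

2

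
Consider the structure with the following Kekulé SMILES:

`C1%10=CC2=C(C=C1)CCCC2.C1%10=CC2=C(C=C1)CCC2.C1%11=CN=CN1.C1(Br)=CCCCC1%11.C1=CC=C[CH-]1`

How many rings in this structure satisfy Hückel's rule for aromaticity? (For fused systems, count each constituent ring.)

The SMILES encodes a six-membered carbon ring with three alternating C=C double bonds, fused to a saturated six-membered carbon ring; a six-membered carbon ring with three alternating C=C double bonds, fused to a saturated five-membered carbon ring; a five-membered ring with nitrogens at positions 1 and 3 (one bearing H, one in a C=N bond) and two double bonds; a six-membered carbon ring with one C=C double bond; a five-membered all-carbon ring bearing a negative charge on one carbon, with two C=C double bonds.
The 6-membered ring has a continuous p-orbital overlap around the ring; 3 ring double bonds give 6 π electrons. 6 = 4(1)+2, so it is aromatic (benzene ring).
The second 6-membered ring has four sp³ carbons, so it is not fully conjugated — not aromatic (cyclohexane ring).
The third 6-membered ring is planar and fully conjugated; 3 ring double bonds give 6 π electrons. Since 6 = 4n+2 (n=1), it is aromatic (benzene ring).
The 5-membered ring has three sp³ carbons, so it is not fully conjugated — not aromatic (cyclopentane ring).
The 5-membered ring with two nitrogens (one N–H, one =N–) is planar and fully conjugated; 2 ring double bonds (4 π electrons) plus a heteroatom lone pair (2) give 6 π electrons. Since 6 = 4n+2 (n=1), it is aromatic (imidazole).
The fourth 6-membered ring has four sp³ carbons, so it is not fully conjugated — not aromatic (cyclohexene).
The second 5-membered ring is fully conjugated (every ring atom contributes a p orbital); 2 ring double bonds (4 π electrons) plus the carbanion lone pair (2) give 6 π electrons. Since 6 = 4n+2 (n=1), it is aromatic (cyclopentadienyl anion).
4 of the 7 rings are aromatic. Total: 4.

4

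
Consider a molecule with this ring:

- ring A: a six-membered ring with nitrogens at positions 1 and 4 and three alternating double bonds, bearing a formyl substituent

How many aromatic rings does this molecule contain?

1

Ring A has a continuous p-orbital overlap around the ring; 3 ring double bonds give 6 π electrons. Since 6 = 4n+2 (n=1), ring A is aromatic (pyrazine).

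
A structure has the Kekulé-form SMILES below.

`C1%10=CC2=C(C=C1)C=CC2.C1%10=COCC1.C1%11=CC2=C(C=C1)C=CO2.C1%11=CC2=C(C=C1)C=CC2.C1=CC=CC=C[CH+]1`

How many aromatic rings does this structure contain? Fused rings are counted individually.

The SMILES encodes a six-membered carbon ring with three alternating C=C double bonds, fused to a five-membered carbon ring containing one C=C double bond and one sp³ carbon; a five-membered ring of four carbons and one oxygen, with one C=C double bond and two sp³ carbons; a six-membered carbon ring with three alternating C=C double bonds, fused to a five-membered ring containing one oxygen and two C=C double bonds; a six-membered carbon ring with three alternating C=C double bonds, fused to a five-membered carbon ring containing one C=C double bond and one sp³ carbon; a seven-membered all-carbon ring bearing a positive charge on one carbon, with three C=C double bonds.
The 6-membered ring has a continuous p-orbital overlap around the ring; 3 ring double bonds give 6 π electrons. 6 = 4(1)+2, so it is aromatic (benzene ring).
The 5-membered ring has one sp³ carbon, so it is not fully conjugated — not aromatic (cyclopentene ring).
The 5-membered ring with one oxygen has two sp³ carbons, so it is not fully conjugated — not aromatic (2,3-dihydrofuran).
The fused 6/5-membered bicyclic (with one oxygen) is a single π system with 9 sp² atoms and 10 π electrons from ring double bonds plus a heteroatom lone pair. 10 = 4(2)+2, so the system is aromatic and both rings count as aromatic (benzofuran).
The second 6-membered ring is fully conjugated (every ring atom contributes a p orbital); 3 ring double bonds give 6 π electrons. That satisfies 4n+2 with n=1, so it is aromatic (benzene ring).
The second 5-membered ring has one sp³ carbon, so it is not fully conjugated — not aromatic (cyclopentene ring).
The 7-membered ring is fully conjugated (every ring atom contributes a p orbital); 3 ring double bonds (6 π electrons) plus the carbocation's empty p orbital (0, but keeps the ring conjugated) give 6 π electrons. Since 6 = 4n+2 (n=1), it is aromatic (tropylium cation).
5 of the 8 rings are aromatic. Total: 5.

5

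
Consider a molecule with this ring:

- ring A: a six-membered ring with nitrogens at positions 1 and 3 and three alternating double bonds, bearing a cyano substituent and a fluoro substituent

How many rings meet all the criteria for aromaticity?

1

Ring A has a continuous p-orbital overlap around the ring; 3 ring double bonds give 6 π electrons. Since 6 = 4n+2 (n=1), ring A is aromatic (pyrimidine).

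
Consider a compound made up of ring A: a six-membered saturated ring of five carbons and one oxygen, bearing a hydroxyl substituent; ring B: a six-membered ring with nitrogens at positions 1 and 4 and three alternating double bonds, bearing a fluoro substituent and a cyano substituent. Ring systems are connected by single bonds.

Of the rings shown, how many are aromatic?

1

Ring A has only sp³ atoms, so it is not fully conjugated — not aromatic (tetrahydropyran).
Ring B is planar and fully conjugated; 3 ring double bonds give 6 π electrons. 6 = 4(1)+2, so ring B is aromatic (pyrazine).
Aromatic: B. Total: 1.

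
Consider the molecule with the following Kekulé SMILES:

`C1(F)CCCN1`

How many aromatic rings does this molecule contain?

The SMILES encodes a five-membered saturated ring of four carbons and one N–H nitrogen.
The 5-membered ring with one N–H has only sp³ atoms, so it is not fully conjugated — not aromatic (pyrrolidine).

0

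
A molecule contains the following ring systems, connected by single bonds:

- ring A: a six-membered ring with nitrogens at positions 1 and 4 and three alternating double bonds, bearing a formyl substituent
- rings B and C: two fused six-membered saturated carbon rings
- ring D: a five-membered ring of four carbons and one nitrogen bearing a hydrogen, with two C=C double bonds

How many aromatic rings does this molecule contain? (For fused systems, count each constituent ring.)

Ring A is planar and fully conjugated; 3 ring double bonds give 6 π electrons. That satisfies 4n+2 with n=1, so ring A is aromatic (pyrazine).
Ring B has only sp³ atoms, so it is not fully conjugated — not aromatic (cyclohexane ring).
Ring C has only sp³ atoms, so it is not fully conjugated — not aromatic (cyclohexane ring).
Ring D has a continuous p-orbital overlap around the ring; 2 ring double bonds (4 π electrons) plus a heteroatom lone pair (2) give 6 π electrons. 6 = 4(1)+2, so ring D is aromatic (pyrrole).
Aromatic: A, D. Total: 2.

2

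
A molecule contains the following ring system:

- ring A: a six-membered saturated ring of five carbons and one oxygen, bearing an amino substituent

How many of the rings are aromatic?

0

Ring A has only sp³ atoms, so it is not fully conjugated — not aromatic (tetrahydropyran).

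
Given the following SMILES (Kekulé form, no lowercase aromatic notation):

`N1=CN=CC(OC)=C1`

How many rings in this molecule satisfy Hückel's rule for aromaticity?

1

The SMILES encodes a six-membered ring with nitrogens at positions 1 and 3 and three alternating double bonds.
The 6-membered ring with two nitrogens (1,3) is planar and fully conjugated; 3 ring double bonds give 6 π electrons. Since 6 = 4n+2 (n=1), it is aromatic (pyrimidine).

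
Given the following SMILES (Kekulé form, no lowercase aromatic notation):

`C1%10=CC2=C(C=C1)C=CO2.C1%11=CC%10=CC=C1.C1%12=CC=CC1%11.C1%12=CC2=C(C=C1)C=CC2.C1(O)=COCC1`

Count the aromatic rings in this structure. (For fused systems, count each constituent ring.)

The SMILES encodes a six-membered carbon ring with three alternating C=C double bonds, fused to a five-membered ring containing one oxygen and two C=C double bonds; a six-membered carbon ring with three alternating C=C double bonds; a five-membered carbon ring with two conjugated C=C double bonds and one sp³ carbon; a six-membered carbon ring with three alternating C=C double bonds, fused to a five-membered carbon ring containing one C=C double bond and one sp³ carbon; a five-membered ring of four carbons and one oxygen, with one C=C double bond and two sp³ carbons.
The fused 6/5-membered bicyclic (with one oxygen) is a single π system with 9 sp² atoms and 10 π electrons from ring double bonds plus a heteroatom lone pair. 10 = 4(2)+2, so the system is aromatic and both rings count as aromatic (benzofuran).
The 6-membered ring has a continuous p-orbital overlap around the ring; 3 ring double bonds give 6 π electrons. Since 6 = 4n+2 (n=1), it is aromatic (benzene).
The 5-membered ring has one sp³ carbon, so it is not fully conjugated — not aromatic (cyclopentadiene).
The second 6-membered ring is fully conjugated (every ring atom contributes a p orbital); 3 ring double bonds give 6 π electrons. 6 = 4(1)+2, so it is aromatic (benzene ring).
The second 5-membered ring has one sp³ carbon, so it is not fully conjugated — not aromatic (cyclopentene ring).
The 5-membered ring with one oxygen has two sp³ carbons, so it is not fully conjugated — not aromatic (2,3-dihydrofuran).
4 of the 7 rings are aromatic. Total: 4.

4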